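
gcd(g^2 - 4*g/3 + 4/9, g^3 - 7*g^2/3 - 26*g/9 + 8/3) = g - 2/3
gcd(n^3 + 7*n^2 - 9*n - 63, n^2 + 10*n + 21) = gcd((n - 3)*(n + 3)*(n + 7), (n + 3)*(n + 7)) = n^2 + 10*n + 21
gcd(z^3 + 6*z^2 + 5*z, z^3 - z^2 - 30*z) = z^2 + 5*z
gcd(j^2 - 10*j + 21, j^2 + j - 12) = j - 3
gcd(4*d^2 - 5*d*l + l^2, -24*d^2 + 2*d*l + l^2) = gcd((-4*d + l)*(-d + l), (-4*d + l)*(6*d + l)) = 4*d - l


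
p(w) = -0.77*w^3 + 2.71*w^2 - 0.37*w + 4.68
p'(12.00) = -267.97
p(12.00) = -940.08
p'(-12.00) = -398.05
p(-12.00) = 1729.92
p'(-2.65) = -30.95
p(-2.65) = 39.02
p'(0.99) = 2.73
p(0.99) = 6.22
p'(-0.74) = -5.65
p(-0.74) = 6.75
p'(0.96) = 2.70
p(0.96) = 6.14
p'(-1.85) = -18.30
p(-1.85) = 19.51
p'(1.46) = 2.62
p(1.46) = 7.52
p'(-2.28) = -24.74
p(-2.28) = 28.74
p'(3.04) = -5.24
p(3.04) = 6.97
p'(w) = -2.31*w^2 + 5.42*w - 0.37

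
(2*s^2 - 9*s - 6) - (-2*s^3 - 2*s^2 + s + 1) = 2*s^3 + 4*s^2 - 10*s - 7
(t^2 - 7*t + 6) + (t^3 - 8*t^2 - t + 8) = t^3 - 7*t^2 - 8*t + 14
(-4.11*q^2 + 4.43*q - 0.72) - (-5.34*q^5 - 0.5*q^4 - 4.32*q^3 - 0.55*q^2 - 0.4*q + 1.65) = 5.34*q^5 + 0.5*q^4 + 4.32*q^3 - 3.56*q^2 + 4.83*q - 2.37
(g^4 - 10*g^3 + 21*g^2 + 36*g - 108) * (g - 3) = g^5 - 13*g^4 + 51*g^3 - 27*g^2 - 216*g + 324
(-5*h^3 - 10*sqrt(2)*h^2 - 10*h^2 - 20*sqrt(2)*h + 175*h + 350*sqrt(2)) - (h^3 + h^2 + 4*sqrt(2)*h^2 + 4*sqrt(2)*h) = -6*h^3 - 14*sqrt(2)*h^2 - 11*h^2 - 24*sqrt(2)*h + 175*h + 350*sqrt(2)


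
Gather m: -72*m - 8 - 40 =-72*m - 48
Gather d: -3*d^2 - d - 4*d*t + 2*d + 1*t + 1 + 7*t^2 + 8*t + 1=-3*d^2 + d*(1 - 4*t) + 7*t^2 + 9*t + 2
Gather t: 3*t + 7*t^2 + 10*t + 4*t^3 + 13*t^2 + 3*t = 4*t^3 + 20*t^2 + 16*t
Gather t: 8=8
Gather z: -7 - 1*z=-z - 7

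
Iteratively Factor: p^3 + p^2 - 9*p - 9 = (p - 3)*(p^2 + 4*p + 3) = (p - 3)*(p + 3)*(p + 1)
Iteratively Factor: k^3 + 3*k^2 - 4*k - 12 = (k + 3)*(k^2 - 4) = (k - 2)*(k + 3)*(k + 2)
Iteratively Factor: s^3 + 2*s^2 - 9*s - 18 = (s + 3)*(s^2 - s - 6) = (s + 2)*(s + 3)*(s - 3)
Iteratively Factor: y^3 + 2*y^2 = (y)*(y^2 + 2*y) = y^2*(y + 2)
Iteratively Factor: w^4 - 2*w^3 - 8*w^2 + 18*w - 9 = (w - 1)*(w^3 - w^2 - 9*w + 9) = (w - 3)*(w - 1)*(w^2 + 2*w - 3) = (w - 3)*(w - 1)*(w + 3)*(w - 1)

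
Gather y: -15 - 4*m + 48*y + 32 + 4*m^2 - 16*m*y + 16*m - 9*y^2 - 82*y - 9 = 4*m^2 + 12*m - 9*y^2 + y*(-16*m - 34) + 8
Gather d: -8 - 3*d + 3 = -3*d - 5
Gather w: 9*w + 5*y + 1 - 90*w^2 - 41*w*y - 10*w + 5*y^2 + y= -90*w^2 + w*(-41*y - 1) + 5*y^2 + 6*y + 1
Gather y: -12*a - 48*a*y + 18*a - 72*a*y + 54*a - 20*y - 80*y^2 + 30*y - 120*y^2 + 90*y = 60*a - 200*y^2 + y*(100 - 120*a)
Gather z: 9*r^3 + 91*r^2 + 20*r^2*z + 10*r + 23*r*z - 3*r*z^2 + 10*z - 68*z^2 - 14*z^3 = 9*r^3 + 91*r^2 + 10*r - 14*z^3 + z^2*(-3*r - 68) + z*(20*r^2 + 23*r + 10)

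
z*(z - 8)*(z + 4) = z^3 - 4*z^2 - 32*z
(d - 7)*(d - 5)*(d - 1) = d^3 - 13*d^2 + 47*d - 35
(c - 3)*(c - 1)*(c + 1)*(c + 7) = c^4 + 4*c^3 - 22*c^2 - 4*c + 21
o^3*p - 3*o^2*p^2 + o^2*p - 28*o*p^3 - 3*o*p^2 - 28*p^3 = (o - 7*p)*(o + 4*p)*(o*p + p)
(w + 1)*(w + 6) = w^2 + 7*w + 6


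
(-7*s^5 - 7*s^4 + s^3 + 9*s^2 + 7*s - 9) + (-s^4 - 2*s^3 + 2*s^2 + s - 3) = -7*s^5 - 8*s^4 - s^3 + 11*s^2 + 8*s - 12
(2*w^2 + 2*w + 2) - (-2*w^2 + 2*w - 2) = 4*w^2 + 4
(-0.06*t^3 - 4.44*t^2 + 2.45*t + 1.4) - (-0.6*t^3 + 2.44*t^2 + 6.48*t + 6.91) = 0.54*t^3 - 6.88*t^2 - 4.03*t - 5.51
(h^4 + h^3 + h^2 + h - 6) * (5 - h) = -h^5 + 4*h^4 + 4*h^3 + 4*h^2 + 11*h - 30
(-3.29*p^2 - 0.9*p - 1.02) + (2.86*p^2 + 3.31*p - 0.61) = -0.43*p^2 + 2.41*p - 1.63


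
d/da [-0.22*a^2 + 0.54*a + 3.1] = 0.54 - 0.44*a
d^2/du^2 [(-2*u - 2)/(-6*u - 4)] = 6/(3*u + 2)^3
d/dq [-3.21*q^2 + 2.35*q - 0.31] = 2.35 - 6.42*q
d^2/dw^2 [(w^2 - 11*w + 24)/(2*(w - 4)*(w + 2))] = 3*(-3*w^3 + 32*w^2 - 136*w + 176)/(w^6 - 6*w^5 - 12*w^4 + 88*w^3 + 96*w^2 - 384*w - 512)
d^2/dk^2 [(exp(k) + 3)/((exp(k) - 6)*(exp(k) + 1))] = (exp(4*k) + 17*exp(3*k) - 9*exp(2*k) + 117*exp(k) - 54)*exp(k)/(exp(6*k) - 15*exp(5*k) + 57*exp(4*k) + 55*exp(3*k) - 342*exp(2*k) - 540*exp(k) - 216)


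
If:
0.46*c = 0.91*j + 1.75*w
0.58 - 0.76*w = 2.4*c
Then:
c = 0.241666666666667 - 0.316666666666667*w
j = 0.122161172161172 - 2.08315018315018*w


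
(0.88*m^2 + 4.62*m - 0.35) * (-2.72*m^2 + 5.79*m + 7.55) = -2.3936*m^4 - 7.4712*m^3 + 34.3458*m^2 + 32.8545*m - 2.6425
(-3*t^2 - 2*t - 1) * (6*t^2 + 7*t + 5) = -18*t^4 - 33*t^3 - 35*t^2 - 17*t - 5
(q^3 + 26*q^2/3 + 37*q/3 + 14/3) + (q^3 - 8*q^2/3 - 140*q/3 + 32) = 2*q^3 + 6*q^2 - 103*q/3 + 110/3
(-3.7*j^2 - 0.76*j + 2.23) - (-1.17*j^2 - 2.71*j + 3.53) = -2.53*j^2 + 1.95*j - 1.3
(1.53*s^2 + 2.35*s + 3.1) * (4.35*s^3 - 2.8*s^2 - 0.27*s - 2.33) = 6.6555*s^5 + 5.9385*s^4 + 6.4919*s^3 - 12.8794*s^2 - 6.3125*s - 7.223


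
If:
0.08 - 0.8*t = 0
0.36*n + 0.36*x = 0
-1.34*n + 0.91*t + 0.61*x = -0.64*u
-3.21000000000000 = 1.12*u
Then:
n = -0.89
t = 0.10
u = -2.87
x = 0.89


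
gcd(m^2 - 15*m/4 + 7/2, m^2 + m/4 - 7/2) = m - 7/4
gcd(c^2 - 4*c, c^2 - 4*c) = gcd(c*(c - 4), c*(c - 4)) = c^2 - 4*c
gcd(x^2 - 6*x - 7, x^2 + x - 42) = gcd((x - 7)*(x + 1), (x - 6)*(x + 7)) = 1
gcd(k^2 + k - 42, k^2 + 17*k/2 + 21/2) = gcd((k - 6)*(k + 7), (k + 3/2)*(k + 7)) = k + 7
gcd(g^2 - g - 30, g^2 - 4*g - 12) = g - 6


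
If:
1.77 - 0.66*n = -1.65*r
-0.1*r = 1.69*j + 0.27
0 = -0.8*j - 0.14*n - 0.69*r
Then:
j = -0.15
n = 2.06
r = -0.25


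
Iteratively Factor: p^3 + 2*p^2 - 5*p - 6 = (p + 1)*(p^2 + p - 6) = (p - 2)*(p + 1)*(p + 3)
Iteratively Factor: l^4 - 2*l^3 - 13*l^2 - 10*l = (l + 1)*(l^3 - 3*l^2 - 10*l) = (l + 1)*(l + 2)*(l^2 - 5*l) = (l - 5)*(l + 1)*(l + 2)*(l)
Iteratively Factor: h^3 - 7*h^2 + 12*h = (h - 3)*(h^2 - 4*h) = (h - 4)*(h - 3)*(h)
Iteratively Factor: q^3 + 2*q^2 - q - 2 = (q + 1)*(q^2 + q - 2) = (q + 1)*(q + 2)*(q - 1)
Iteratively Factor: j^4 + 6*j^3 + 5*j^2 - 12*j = (j - 1)*(j^3 + 7*j^2 + 12*j) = (j - 1)*(j + 4)*(j^2 + 3*j) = (j - 1)*(j + 3)*(j + 4)*(j)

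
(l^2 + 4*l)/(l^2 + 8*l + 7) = l*(l + 4)/(l^2 + 8*l + 7)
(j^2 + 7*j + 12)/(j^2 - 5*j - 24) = (j + 4)/(j - 8)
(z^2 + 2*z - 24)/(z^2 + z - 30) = (z - 4)/(z - 5)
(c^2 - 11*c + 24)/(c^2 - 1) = (c^2 - 11*c + 24)/(c^2 - 1)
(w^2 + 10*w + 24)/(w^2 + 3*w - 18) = (w + 4)/(w - 3)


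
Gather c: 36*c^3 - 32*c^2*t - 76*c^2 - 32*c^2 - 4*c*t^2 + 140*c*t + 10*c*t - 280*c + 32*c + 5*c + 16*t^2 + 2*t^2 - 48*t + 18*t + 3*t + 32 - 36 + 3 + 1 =36*c^3 + c^2*(-32*t - 108) + c*(-4*t^2 + 150*t - 243) + 18*t^2 - 27*t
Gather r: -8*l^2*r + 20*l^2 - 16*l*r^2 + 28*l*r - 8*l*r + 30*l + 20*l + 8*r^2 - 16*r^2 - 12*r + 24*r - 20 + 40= 20*l^2 + 50*l + r^2*(-16*l - 8) + r*(-8*l^2 + 20*l + 12) + 20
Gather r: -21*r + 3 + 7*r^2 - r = 7*r^2 - 22*r + 3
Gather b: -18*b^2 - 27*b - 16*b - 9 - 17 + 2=-18*b^2 - 43*b - 24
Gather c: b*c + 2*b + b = b*c + 3*b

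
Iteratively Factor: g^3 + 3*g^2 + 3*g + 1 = (g + 1)*(g^2 + 2*g + 1) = (g + 1)^2*(g + 1)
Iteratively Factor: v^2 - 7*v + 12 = (v - 3)*(v - 4)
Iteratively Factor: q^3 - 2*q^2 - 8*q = (q)*(q^2 - 2*q - 8) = q*(q + 2)*(q - 4)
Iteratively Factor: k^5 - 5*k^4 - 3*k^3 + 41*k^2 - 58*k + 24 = (k - 1)*(k^4 - 4*k^3 - 7*k^2 + 34*k - 24) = (k - 1)*(k + 3)*(k^3 - 7*k^2 + 14*k - 8) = (k - 1)^2*(k + 3)*(k^2 - 6*k + 8) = (k - 2)*(k - 1)^2*(k + 3)*(k - 4)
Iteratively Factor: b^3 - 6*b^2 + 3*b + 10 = (b - 5)*(b^2 - b - 2) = (b - 5)*(b + 1)*(b - 2)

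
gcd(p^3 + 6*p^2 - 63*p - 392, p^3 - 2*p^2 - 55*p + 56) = p^2 - p - 56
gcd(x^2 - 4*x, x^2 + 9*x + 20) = 1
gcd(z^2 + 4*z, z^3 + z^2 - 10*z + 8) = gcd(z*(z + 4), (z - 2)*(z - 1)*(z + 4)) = z + 4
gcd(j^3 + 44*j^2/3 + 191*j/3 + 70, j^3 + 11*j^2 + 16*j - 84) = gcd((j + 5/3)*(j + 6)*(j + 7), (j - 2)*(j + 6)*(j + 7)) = j^2 + 13*j + 42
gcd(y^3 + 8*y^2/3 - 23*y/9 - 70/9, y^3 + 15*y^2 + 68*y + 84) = y + 2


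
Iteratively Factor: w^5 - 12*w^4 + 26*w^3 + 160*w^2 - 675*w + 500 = (w - 1)*(w^4 - 11*w^3 + 15*w^2 + 175*w - 500) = (w - 5)*(w - 1)*(w^3 - 6*w^2 - 15*w + 100) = (w - 5)^2*(w - 1)*(w^2 - w - 20) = (w - 5)^2*(w - 1)*(w + 4)*(w - 5)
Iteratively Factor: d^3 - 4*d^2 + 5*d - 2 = (d - 1)*(d^2 - 3*d + 2) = (d - 1)^2*(d - 2)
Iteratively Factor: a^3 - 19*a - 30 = (a - 5)*(a^2 + 5*a + 6) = (a - 5)*(a + 3)*(a + 2)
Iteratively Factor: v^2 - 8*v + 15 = (v - 5)*(v - 3)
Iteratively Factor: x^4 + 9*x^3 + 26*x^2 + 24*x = (x)*(x^3 + 9*x^2 + 26*x + 24) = x*(x + 3)*(x^2 + 6*x + 8) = x*(x + 3)*(x + 4)*(x + 2)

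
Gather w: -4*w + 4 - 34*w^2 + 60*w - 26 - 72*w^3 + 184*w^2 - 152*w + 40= -72*w^3 + 150*w^2 - 96*w + 18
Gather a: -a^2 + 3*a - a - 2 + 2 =-a^2 + 2*a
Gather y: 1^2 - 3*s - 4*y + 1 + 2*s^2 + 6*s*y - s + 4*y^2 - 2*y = 2*s^2 - 4*s + 4*y^2 + y*(6*s - 6) + 2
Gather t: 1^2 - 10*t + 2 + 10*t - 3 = 0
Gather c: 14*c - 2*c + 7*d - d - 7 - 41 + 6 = 12*c + 6*d - 42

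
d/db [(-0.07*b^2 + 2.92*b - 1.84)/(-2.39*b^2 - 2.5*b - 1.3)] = (7.1538*b^2 - 8.6132*b - 8.396)/(5.7121*b^4 + 11.95*b^3 + 12.464*b^2 + 6.5*b + 1.69)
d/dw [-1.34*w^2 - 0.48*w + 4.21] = -2.68*w - 0.48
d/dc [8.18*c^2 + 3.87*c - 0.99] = 16.36*c + 3.87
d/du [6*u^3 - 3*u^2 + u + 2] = 18*u^2 - 6*u + 1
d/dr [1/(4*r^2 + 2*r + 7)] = 2*(-4*r - 1)/(4*r^2 + 2*r + 7)^2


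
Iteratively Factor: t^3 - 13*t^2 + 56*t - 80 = (t - 4)*(t^2 - 9*t + 20) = (t - 4)^2*(t - 5)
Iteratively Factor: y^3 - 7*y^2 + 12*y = (y)*(y^2 - 7*y + 12) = y*(y - 3)*(y - 4)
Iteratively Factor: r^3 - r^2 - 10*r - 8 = (r + 2)*(r^2 - 3*r - 4) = (r - 4)*(r + 2)*(r + 1)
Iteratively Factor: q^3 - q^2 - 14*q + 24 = (q + 4)*(q^2 - 5*q + 6) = (q - 2)*(q + 4)*(q - 3)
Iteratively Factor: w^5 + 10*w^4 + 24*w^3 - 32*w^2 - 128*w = (w + 4)*(w^4 + 6*w^3 - 32*w) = w*(w + 4)*(w^3 + 6*w^2 - 32) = w*(w - 2)*(w + 4)*(w^2 + 8*w + 16) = w*(w - 2)*(w + 4)^2*(w + 4)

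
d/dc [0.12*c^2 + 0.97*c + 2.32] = 0.24*c + 0.97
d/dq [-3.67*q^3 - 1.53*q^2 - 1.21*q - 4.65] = -11.01*q^2 - 3.06*q - 1.21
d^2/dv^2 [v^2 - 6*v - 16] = 2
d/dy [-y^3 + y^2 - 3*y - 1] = -3*y^2 + 2*y - 3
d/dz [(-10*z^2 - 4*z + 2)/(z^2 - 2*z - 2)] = 12*(2*z^2 + 3*z + 1)/(z^4 - 4*z^3 + 8*z + 4)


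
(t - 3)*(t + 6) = t^2 + 3*t - 18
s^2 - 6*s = s*(s - 6)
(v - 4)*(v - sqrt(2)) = v^2 - 4*v - sqrt(2)*v + 4*sqrt(2)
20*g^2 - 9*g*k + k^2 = (-5*g + k)*(-4*g + k)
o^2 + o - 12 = (o - 3)*(o + 4)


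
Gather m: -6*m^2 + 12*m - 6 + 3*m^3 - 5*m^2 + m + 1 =3*m^3 - 11*m^2 + 13*m - 5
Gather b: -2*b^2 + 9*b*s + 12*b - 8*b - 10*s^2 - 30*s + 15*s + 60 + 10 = -2*b^2 + b*(9*s + 4) - 10*s^2 - 15*s + 70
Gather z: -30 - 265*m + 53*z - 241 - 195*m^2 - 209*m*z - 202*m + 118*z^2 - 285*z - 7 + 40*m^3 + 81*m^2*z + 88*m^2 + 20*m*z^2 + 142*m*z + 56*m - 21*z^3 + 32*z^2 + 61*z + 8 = 40*m^3 - 107*m^2 - 411*m - 21*z^3 + z^2*(20*m + 150) + z*(81*m^2 - 67*m - 171) - 270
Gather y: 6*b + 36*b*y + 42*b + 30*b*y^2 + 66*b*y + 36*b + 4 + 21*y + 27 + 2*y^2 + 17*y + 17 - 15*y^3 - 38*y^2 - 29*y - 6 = 84*b - 15*y^3 + y^2*(30*b - 36) + y*(102*b + 9) + 42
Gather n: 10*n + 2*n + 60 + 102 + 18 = 12*n + 180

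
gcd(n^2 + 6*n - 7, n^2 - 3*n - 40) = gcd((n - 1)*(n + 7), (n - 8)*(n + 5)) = 1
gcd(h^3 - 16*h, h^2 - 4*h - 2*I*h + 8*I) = h - 4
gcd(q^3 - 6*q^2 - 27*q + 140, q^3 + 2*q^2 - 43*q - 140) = q^2 - 2*q - 35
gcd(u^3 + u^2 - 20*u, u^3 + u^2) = u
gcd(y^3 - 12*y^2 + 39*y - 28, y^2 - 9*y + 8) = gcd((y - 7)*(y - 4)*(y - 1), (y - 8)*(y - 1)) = y - 1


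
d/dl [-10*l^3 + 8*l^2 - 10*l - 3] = -30*l^2 + 16*l - 10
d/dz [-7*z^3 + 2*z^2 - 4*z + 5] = -21*z^2 + 4*z - 4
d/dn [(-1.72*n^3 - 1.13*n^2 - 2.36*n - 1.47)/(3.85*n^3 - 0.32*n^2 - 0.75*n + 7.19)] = (4.9009*n^4 + 20.752*n^3 - 20.0296*n^2 - 17.1902*n - 18.0709)/(14.8225*n^6 - 2.464*n^5 - 5.6726*n^4 + 55.843*n^3 - 4.0391*n^2 - 10.785*n + 51.6961)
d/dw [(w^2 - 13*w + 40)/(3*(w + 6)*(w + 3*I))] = (w^2*(19 + 3*I) + w*(-80 + 36*I) - 240 - 354*I)/(3*w^4 + w^3*(36 + 18*I) + w^2*(81 + 216*I) + w*(-324 + 648*I) - 972)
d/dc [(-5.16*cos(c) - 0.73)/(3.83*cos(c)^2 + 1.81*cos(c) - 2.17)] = (19.7628*sin(c)^2 - 5.5918*cos(c) - 32.2813)*sin(c)/(3.83*cos(c)^2 + 1.81*cos(c) - 2.17)^2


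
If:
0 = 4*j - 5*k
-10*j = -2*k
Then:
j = 0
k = 0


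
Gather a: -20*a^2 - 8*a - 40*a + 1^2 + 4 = -20*a^2 - 48*a + 5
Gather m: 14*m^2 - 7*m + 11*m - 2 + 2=14*m^2 + 4*m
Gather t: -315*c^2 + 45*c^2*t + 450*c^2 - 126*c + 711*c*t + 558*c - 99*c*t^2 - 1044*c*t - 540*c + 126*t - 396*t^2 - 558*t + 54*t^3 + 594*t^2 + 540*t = 135*c^2 - 108*c + 54*t^3 + t^2*(198 - 99*c) + t*(45*c^2 - 333*c + 108)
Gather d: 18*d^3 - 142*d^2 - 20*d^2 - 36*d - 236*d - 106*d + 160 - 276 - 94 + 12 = 18*d^3 - 162*d^2 - 378*d - 198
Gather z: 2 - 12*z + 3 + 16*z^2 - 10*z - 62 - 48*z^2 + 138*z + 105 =-32*z^2 + 116*z + 48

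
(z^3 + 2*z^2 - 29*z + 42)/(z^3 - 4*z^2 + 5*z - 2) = (z^2 + 4*z - 21)/(z^2 - 2*z + 1)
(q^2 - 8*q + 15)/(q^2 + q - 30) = (q - 3)/(q + 6)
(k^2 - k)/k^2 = (k - 1)/k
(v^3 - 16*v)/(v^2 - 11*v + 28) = v*(v + 4)/(v - 7)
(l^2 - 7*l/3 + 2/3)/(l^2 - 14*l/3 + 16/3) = (3*l - 1)/(3*l - 8)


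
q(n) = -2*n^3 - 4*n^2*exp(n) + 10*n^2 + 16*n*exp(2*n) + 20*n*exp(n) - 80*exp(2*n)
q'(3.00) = -18956.87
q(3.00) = -12391.67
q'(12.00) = 6357322255564.37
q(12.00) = 2966726990916.55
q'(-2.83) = -108.18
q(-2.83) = 119.75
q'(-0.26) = -83.36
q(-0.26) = -53.54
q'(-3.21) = -128.84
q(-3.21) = 164.73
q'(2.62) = -11009.76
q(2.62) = -6809.28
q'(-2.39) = -86.81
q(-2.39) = 76.96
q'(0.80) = -514.10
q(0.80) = -297.56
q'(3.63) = -39192.81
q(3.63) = -30389.56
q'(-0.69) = -53.52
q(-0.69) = -25.36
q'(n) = -4*n^2*exp(n) - 6*n^2 + 32*n*exp(2*n) + 12*n*exp(n) + 20*n - 144*exp(2*n) + 20*exp(n)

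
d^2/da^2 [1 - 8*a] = 0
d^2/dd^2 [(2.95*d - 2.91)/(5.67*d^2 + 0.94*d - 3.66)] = ((27.4534 - 100.359*d)*(5.67*d^2 + 0.94*d - 3.66) + (2.95*d - 2.91)*(11.34*d + 0.94)*(22.68*d + 1.88))/(5.67*d^2 + 0.94*d - 3.66)^3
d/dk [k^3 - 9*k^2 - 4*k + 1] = 3*k^2 - 18*k - 4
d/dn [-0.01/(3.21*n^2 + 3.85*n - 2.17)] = (0.0642*n + 0.0385)/(3.21*n^2 + 3.85*n - 2.17)^2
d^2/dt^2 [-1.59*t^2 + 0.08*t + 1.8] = -3.18000000000000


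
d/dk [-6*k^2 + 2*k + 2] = 2 - 12*k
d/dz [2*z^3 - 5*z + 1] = 6*z^2 - 5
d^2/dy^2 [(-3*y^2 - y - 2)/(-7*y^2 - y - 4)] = 4*(14*y^3 + 21*y^2 - 21*y - 5)/(343*y^6 + 147*y^5 + 609*y^4 + 169*y^3 + 348*y^2 + 48*y + 64)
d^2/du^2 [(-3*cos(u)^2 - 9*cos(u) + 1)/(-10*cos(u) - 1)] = (-300*sin(u)^4 + 422*sin(u)^2 - 173*cos(u)/2 - 45*cos(3*u)/2 - 496)/(10*cos(u) + 1)^3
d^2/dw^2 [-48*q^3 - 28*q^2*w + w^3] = 6*w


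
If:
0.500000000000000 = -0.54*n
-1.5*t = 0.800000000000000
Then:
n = -0.93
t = -0.53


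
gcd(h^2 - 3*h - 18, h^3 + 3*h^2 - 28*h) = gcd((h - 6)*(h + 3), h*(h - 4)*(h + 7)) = 1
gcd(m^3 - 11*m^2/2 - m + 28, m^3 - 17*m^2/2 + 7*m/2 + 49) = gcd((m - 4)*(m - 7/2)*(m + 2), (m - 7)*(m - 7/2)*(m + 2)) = m^2 - 3*m/2 - 7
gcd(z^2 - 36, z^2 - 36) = z^2 - 36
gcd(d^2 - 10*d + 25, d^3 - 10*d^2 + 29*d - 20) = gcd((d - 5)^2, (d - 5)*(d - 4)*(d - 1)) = d - 5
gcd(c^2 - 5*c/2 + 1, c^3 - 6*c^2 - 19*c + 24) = 1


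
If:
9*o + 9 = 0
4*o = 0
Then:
No Solution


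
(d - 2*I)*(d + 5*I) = d^2 + 3*I*d + 10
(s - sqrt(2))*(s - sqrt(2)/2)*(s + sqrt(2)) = s^3 - sqrt(2)*s^2/2 - 2*s + sqrt(2)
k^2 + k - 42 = (k - 6)*(k + 7)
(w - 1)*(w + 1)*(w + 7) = w^3 + 7*w^2 - w - 7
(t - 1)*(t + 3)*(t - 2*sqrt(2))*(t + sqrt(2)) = t^4 - sqrt(2)*t^3 + 2*t^3 - 7*t^2 - 2*sqrt(2)*t^2 - 8*t + 3*sqrt(2)*t + 12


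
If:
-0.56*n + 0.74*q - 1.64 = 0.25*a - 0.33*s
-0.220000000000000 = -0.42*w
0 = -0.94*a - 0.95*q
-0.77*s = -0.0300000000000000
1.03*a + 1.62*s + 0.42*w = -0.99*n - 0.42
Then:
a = -3.08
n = 2.49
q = 3.04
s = 0.04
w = 0.52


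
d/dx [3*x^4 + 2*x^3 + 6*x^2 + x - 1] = 12*x^3 + 6*x^2 + 12*x + 1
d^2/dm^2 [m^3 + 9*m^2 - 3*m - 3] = 6*m + 18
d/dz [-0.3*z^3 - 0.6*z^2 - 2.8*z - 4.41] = -0.9*z^2 - 1.2*z - 2.8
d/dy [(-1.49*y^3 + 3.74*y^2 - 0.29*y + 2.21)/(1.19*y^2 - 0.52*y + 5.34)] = (-1.7731*y^4 + 1.5496*y^3 - 25.4695*y^2 + 34.6834*y - 0.3994)/(1.4161*y^4 - 1.2376*y^3 + 12.9796*y^2 - 5.5536*y + 28.5156)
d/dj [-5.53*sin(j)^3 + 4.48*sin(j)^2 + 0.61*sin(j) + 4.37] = (-16.59*sin(j)^2 + 8.96*sin(j) + 0.61)*cos(j)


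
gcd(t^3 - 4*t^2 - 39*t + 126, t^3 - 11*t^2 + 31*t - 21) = t^2 - 10*t + 21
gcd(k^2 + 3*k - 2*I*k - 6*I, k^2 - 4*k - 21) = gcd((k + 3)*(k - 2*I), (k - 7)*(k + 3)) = k + 3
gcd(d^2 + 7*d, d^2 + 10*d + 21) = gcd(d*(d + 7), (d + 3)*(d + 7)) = d + 7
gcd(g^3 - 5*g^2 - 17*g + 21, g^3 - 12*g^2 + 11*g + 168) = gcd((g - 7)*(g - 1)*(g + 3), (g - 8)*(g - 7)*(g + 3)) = g^2 - 4*g - 21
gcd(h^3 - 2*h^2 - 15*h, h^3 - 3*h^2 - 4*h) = h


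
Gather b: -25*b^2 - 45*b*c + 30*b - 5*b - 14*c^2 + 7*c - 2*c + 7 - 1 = -25*b^2 + b*(25 - 45*c) - 14*c^2 + 5*c + 6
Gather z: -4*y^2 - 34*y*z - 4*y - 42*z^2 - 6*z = -4*y^2 - 4*y - 42*z^2 + z*(-34*y - 6)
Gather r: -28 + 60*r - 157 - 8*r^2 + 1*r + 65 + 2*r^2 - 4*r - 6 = -6*r^2 + 57*r - 126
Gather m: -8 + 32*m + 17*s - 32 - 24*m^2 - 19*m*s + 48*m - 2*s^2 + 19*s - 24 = -24*m^2 + m*(80 - 19*s) - 2*s^2 + 36*s - 64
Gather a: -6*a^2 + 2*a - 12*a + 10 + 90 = -6*a^2 - 10*a + 100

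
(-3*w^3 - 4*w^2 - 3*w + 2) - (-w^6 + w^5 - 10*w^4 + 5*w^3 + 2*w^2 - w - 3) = w^6 - w^5 + 10*w^4 - 8*w^3 - 6*w^2 - 2*w + 5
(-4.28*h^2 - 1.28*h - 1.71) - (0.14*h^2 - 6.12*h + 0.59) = -4.42*h^2 + 4.84*h - 2.3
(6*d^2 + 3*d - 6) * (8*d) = 48*d^3 + 24*d^2 - 48*d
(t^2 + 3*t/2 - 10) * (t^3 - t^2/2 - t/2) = t^5 + t^4 - 45*t^3/4 + 17*t^2/4 + 5*t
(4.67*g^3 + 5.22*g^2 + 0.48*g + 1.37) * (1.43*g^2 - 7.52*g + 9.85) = 6.6781*g^5 - 27.6538*g^4 + 7.4315*g^3 + 49.7665*g^2 - 5.5744*g + 13.4945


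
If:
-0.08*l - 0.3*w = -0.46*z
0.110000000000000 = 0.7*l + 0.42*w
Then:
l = 0.187074829931973 - 1.0952380952381*z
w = 1.82539682539683*z - 0.0498866213151927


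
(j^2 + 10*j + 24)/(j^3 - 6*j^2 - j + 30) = (j^2 + 10*j + 24)/(j^3 - 6*j^2 - j + 30)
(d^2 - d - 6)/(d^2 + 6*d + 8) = (d - 3)/(d + 4)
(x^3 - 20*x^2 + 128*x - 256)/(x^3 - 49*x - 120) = (x^2 - 12*x + 32)/(x^2 + 8*x + 15)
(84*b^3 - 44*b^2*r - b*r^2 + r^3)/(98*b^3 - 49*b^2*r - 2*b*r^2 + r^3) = (-6*b + r)/(-7*b + r)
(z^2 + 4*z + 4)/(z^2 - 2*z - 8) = (z + 2)/(z - 4)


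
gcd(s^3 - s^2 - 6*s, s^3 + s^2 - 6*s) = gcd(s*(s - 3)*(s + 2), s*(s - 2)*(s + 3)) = s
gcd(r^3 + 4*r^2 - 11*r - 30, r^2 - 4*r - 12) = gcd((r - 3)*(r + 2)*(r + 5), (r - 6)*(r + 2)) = r + 2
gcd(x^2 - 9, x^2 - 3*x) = x - 3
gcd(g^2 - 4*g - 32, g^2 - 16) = g + 4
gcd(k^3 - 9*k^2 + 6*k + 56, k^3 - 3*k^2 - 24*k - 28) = k^2 - 5*k - 14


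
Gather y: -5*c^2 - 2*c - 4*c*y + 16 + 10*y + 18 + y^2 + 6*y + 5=-5*c^2 - 2*c + y^2 + y*(16 - 4*c) + 39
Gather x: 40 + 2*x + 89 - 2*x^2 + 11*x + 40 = -2*x^2 + 13*x + 169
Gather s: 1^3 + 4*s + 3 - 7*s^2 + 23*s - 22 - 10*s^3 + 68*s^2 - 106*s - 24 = -10*s^3 + 61*s^2 - 79*s - 42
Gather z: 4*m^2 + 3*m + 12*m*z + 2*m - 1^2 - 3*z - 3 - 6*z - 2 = 4*m^2 + 5*m + z*(12*m - 9) - 6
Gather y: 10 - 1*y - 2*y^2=-2*y^2 - y + 10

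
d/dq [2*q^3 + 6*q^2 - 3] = 6*q*(q + 2)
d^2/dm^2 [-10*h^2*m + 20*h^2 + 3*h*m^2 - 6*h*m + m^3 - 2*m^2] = 6*h + 6*m - 4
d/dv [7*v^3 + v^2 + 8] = v*(21*v + 2)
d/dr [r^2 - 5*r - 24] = 2*r - 5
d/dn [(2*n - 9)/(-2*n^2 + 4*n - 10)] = (-n^2 + 2*n + (n - 1)*(2*n - 9) - 5)/(n^2 - 2*n + 5)^2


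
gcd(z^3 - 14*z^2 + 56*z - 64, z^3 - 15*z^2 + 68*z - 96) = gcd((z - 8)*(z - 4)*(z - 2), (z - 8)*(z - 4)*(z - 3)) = z^2 - 12*z + 32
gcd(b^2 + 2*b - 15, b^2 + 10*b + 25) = b + 5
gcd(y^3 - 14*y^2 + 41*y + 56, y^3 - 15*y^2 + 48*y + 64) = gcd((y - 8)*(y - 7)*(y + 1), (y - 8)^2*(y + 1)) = y^2 - 7*y - 8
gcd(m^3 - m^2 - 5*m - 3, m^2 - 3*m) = m - 3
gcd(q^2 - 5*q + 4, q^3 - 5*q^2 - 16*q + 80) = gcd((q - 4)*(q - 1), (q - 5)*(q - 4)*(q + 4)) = q - 4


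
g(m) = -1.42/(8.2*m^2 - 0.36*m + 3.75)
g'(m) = -1.42*(0.36 - 16.4*m)/(8.2*m^2 - 0.36*m + 3.75)^2 = (23.288*m - 0.5112)/(8.2*m^2 - 0.36*m + 3.75)^2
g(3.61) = -0.01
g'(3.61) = 0.01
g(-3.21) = -0.02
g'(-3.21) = -0.01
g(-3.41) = -0.01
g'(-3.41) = -0.01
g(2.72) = -0.02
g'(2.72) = 0.02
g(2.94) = -0.02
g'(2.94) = 0.01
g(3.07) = -0.02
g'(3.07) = 0.01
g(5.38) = -0.01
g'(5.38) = 0.00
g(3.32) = -0.02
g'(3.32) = 0.01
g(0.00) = -0.38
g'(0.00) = -0.04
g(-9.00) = -0.00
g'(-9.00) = -0.00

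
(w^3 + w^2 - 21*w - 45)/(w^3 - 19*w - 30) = (w + 3)/(w + 2)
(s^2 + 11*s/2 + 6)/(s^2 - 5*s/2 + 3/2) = (2*s^2 + 11*s + 12)/(2*s^2 - 5*s + 3)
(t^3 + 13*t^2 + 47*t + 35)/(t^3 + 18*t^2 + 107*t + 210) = (t + 1)/(t + 6)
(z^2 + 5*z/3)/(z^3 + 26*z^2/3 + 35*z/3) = 1/(z + 7)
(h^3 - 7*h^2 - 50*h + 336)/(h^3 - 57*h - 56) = (h - 6)/(h + 1)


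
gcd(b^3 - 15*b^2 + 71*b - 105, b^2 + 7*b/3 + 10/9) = 1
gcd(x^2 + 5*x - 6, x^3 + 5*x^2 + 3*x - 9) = x - 1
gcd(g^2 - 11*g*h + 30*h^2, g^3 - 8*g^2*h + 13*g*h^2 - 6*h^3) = g - 6*h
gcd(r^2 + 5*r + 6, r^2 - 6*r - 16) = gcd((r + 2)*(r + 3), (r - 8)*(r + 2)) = r + 2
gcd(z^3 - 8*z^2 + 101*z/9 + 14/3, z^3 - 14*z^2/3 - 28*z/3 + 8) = z - 6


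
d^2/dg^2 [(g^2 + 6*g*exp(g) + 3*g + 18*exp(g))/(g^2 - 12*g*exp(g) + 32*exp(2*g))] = 2*(((g^2 + 6*g*exp(g) + 3*g + 18*exp(g))*(6*g*exp(g) - 64*exp(2*g) + 12*exp(g) - 1) + 2*(6*g*exp(g) - g - 32*exp(2*g) + 6*exp(g))*(6*g*exp(g) + 2*g + 24*exp(g) + 3))*(g^2 - 12*g*exp(g) + 32*exp(2*g)) + (g^2 - 12*g*exp(g) + 32*exp(2*g))^2*(3*g*exp(g) + 15*exp(g) + 1) + 4*(g^2 + 6*g*exp(g) + 3*g + 18*exp(g))*(6*g*exp(g) - g - 32*exp(2*g) + 6*exp(g))^2)/(g^2 - 12*g*exp(g) + 32*exp(2*g))^3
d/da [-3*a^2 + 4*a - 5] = 4 - 6*a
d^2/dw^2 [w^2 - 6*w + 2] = 2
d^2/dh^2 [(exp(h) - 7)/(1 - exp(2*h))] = (-exp(4*h) + 28*exp(3*h) - 6*exp(2*h) + 28*exp(h) - 1)*exp(h)/(exp(6*h) - 3*exp(4*h) + 3*exp(2*h) - 1)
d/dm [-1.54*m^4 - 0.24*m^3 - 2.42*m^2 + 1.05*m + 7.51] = -6.16*m^3 - 0.72*m^2 - 4.84*m + 1.05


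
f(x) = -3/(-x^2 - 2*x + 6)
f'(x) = -3*(2*x + 2)/(-x^2 - 2*x + 6)^2 = 6*(-x - 1)/(x^2 + 2*x - 6)^2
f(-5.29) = 0.26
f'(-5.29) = 0.20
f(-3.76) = 4.86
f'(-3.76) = 43.42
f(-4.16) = 1.00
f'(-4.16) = 2.13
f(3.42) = 0.24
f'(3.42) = -0.17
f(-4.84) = 0.39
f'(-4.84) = 0.38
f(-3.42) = -2.62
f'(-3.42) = 11.10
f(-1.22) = -0.43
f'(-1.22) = 0.03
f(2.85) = 0.38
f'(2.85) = -0.38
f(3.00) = 0.33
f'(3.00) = -0.30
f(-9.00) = 0.05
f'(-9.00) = 0.01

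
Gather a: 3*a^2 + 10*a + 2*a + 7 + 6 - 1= 3*a^2 + 12*a + 12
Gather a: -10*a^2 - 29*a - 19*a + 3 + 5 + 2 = -10*a^2 - 48*a + 10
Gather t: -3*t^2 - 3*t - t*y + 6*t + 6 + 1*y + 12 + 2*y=-3*t^2 + t*(3 - y) + 3*y + 18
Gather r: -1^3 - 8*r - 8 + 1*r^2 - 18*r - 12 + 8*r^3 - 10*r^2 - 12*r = 8*r^3 - 9*r^2 - 38*r - 21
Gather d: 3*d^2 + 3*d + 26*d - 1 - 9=3*d^2 + 29*d - 10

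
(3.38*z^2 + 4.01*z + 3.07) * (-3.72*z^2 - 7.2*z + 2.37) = -12.5736*z^4 - 39.2532*z^3 - 32.2818*z^2 - 12.6003*z + 7.2759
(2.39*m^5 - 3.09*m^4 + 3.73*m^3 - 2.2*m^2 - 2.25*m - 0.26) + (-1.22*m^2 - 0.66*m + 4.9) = 2.39*m^5 - 3.09*m^4 + 3.73*m^3 - 3.42*m^2 - 2.91*m + 4.64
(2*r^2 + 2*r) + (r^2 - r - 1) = 3*r^2 + r - 1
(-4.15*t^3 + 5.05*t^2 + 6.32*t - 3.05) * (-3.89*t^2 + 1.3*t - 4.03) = 16.1435*t^5 - 25.0395*t^4 - 1.2953*t^3 - 0.271000000000001*t^2 - 29.4346*t + 12.2915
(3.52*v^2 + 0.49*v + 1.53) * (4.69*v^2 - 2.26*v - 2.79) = 16.5088*v^4 - 5.6571*v^3 - 3.7525*v^2 - 4.8249*v - 4.2687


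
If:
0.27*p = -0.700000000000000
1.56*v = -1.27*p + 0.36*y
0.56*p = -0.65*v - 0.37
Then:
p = -2.59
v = 1.66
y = -1.93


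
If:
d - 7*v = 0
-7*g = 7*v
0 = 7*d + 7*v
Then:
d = 0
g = 0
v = 0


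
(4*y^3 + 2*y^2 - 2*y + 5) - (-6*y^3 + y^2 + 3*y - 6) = 10*y^3 + y^2 - 5*y + 11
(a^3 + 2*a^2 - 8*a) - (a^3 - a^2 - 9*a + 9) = 3*a^2 + a - 9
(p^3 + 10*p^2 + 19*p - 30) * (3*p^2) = 3*p^5 + 30*p^4 + 57*p^3 - 90*p^2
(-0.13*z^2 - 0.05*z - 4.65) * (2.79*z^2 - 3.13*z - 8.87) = -0.3627*z^4 + 0.2674*z^3 - 11.6639*z^2 + 14.998*z + 41.2455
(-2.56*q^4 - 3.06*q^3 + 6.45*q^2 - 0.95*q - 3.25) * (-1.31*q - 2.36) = 3.3536*q^5 + 10.0502*q^4 - 1.2279*q^3 - 13.9775*q^2 + 6.4995*q + 7.67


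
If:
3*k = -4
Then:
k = -4/3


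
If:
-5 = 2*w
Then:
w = -5/2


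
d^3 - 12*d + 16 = (d - 2)^2*(d + 4)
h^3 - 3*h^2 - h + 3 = (h - 3)*(h - 1)*(h + 1)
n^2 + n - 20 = (n - 4)*(n + 5)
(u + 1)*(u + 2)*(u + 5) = u^3 + 8*u^2 + 17*u + 10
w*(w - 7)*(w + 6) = w^3 - w^2 - 42*w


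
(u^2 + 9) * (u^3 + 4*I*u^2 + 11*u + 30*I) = u^5 + 4*I*u^4 + 20*u^3 + 66*I*u^2 + 99*u + 270*I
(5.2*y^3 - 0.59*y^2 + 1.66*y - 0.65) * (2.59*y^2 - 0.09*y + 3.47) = 13.468*y^5 - 1.9961*y^4 + 22.3965*y^3 - 3.8802*y^2 + 5.8187*y - 2.2555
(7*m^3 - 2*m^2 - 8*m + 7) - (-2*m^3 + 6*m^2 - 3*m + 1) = 9*m^3 - 8*m^2 - 5*m + 6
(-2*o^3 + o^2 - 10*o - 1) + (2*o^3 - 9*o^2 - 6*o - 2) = -8*o^2 - 16*o - 3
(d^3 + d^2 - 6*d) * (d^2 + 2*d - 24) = d^5 + 3*d^4 - 28*d^3 - 36*d^2 + 144*d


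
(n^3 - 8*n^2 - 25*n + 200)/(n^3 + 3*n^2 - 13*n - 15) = (n^2 - 13*n + 40)/(n^2 - 2*n - 3)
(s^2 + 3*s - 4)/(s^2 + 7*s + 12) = (s - 1)/(s + 3)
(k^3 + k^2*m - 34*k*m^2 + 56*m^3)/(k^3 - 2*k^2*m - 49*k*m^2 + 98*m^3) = (k - 4*m)/(k - 7*m)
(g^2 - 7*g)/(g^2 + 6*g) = (g - 7)/(g + 6)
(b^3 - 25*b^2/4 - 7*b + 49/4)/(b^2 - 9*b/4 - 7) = (b^2 - 8*b + 7)/(b - 4)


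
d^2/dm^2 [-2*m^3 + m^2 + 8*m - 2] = 2 - 12*m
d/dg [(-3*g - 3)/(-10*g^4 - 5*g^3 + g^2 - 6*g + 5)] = 3*(10*g^4 + 5*g^3 - g^2 + 6*g - (g + 1)*(40*g^3 + 15*g^2 - 2*g + 6) - 5)/(10*g^4 + 5*g^3 - g^2 + 6*g - 5)^2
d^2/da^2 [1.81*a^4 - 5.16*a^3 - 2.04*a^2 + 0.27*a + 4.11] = 21.72*a^2 - 30.96*a - 4.08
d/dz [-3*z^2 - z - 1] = -6*z - 1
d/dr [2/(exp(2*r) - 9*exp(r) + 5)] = (18 - 4*exp(r))*exp(r)/(exp(2*r) - 9*exp(r) + 5)^2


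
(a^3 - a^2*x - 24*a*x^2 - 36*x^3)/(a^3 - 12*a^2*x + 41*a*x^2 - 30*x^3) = (a^2 + 5*a*x + 6*x^2)/(a^2 - 6*a*x + 5*x^2)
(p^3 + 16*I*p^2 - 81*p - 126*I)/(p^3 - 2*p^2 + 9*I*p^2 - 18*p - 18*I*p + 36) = (p + 7*I)/(p - 2)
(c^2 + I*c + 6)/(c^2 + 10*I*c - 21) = (c - 2*I)/(c + 7*I)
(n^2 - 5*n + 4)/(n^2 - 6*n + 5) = (n - 4)/(n - 5)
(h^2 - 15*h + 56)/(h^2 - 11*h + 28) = (h - 8)/(h - 4)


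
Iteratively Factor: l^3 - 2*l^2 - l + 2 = (l - 1)*(l^2 - l - 2) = (l - 1)*(l + 1)*(l - 2)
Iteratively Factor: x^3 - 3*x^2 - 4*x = (x + 1)*(x^2 - 4*x) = (x - 4)*(x + 1)*(x)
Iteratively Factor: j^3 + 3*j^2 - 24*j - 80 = (j - 5)*(j^2 + 8*j + 16) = (j - 5)*(j + 4)*(j + 4)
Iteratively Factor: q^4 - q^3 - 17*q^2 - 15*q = (q - 5)*(q^3 + 4*q^2 + 3*q) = (q - 5)*(q + 3)*(q^2 + q) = q*(q - 5)*(q + 3)*(q + 1)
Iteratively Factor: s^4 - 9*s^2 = (s - 3)*(s^3 + 3*s^2) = s*(s - 3)*(s^2 + 3*s) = s*(s - 3)*(s + 3)*(s)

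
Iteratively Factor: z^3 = (z)*(z^2) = z^2*(z)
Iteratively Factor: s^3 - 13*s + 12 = (s + 4)*(s^2 - 4*s + 3) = (s - 3)*(s + 4)*(s - 1)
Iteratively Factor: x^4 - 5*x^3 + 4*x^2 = (x)*(x^3 - 5*x^2 + 4*x) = x*(x - 1)*(x^2 - 4*x) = x*(x - 4)*(x - 1)*(x)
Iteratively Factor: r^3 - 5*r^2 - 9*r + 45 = (r - 5)*(r^2 - 9) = (r - 5)*(r + 3)*(r - 3)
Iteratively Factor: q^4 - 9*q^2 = (q + 3)*(q^3 - 3*q^2) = q*(q + 3)*(q^2 - 3*q) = q*(q - 3)*(q + 3)*(q)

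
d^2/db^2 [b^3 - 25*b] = 6*b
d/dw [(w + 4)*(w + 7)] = 2*w + 11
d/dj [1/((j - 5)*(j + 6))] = (-2*j - 1)/(j^4 + 2*j^3 - 59*j^2 - 60*j + 900)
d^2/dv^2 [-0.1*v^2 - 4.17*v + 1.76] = -0.200000000000000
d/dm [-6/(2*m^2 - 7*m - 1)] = 6*(4*m - 7)/(-2*m^2 + 7*m + 1)^2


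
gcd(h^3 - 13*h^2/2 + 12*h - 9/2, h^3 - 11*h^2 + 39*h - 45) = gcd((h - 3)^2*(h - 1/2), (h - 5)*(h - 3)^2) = h^2 - 6*h + 9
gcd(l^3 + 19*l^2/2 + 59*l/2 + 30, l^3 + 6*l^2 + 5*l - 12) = l^2 + 7*l + 12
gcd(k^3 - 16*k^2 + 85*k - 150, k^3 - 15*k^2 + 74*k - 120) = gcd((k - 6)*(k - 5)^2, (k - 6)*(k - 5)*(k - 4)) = k^2 - 11*k + 30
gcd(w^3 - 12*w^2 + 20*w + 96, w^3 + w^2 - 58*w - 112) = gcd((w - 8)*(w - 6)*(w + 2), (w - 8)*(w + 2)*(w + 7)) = w^2 - 6*w - 16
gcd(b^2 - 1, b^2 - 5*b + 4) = b - 1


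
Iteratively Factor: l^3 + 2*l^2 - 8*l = (l - 2)*(l^2 + 4*l) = (l - 2)*(l + 4)*(l)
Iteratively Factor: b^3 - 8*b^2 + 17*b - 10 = (b - 2)*(b^2 - 6*b + 5) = (b - 5)*(b - 2)*(b - 1)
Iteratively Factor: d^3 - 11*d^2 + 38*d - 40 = (d - 2)*(d^2 - 9*d + 20) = (d - 5)*(d - 2)*(d - 4)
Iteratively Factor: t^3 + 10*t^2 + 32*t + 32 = (t + 4)*(t^2 + 6*t + 8) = (t + 2)*(t + 4)*(t + 4)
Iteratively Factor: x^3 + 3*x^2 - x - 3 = (x + 1)*(x^2 + 2*x - 3) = (x + 1)*(x + 3)*(x - 1)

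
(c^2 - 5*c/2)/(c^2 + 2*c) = (c - 5/2)/(c + 2)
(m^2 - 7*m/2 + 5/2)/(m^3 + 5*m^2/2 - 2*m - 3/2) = (2*m - 5)/(2*m^2 + 7*m + 3)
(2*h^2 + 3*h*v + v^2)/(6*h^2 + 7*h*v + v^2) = (2*h + v)/(6*h + v)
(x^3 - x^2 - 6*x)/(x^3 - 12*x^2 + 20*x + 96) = x*(x - 3)/(x^2 - 14*x + 48)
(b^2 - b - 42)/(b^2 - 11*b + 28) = (b + 6)/(b - 4)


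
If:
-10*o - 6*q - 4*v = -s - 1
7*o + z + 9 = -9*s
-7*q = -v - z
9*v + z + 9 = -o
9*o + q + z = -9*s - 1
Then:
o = -543/85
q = 1766/85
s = -1211/85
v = -1573/85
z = 2787/17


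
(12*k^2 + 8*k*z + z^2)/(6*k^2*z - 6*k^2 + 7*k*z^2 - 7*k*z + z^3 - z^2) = (2*k + z)/(k*z - k + z^2 - z)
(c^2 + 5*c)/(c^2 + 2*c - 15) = c/(c - 3)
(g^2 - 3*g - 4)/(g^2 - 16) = (g + 1)/(g + 4)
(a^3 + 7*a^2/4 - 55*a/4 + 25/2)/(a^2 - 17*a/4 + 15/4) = (a^2 + 3*a - 10)/(a - 3)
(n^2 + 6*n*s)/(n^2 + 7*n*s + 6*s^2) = n/(n + s)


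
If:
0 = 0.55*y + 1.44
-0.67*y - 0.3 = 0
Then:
No Solution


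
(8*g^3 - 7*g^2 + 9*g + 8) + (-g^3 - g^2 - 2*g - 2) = 7*g^3 - 8*g^2 + 7*g + 6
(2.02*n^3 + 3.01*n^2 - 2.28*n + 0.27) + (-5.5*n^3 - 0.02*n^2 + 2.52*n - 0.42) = -3.48*n^3 + 2.99*n^2 + 0.24*n - 0.15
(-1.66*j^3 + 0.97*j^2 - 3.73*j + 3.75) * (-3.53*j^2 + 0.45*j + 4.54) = 5.8598*j^5 - 4.1711*j^4 + 6.067*j^3 - 10.5122*j^2 - 15.2467*j + 17.025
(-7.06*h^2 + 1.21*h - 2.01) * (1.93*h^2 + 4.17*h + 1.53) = -13.6258*h^4 - 27.1049*h^3 - 9.6354*h^2 - 6.5304*h - 3.0753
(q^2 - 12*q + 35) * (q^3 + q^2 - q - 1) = q^5 - 11*q^4 + 22*q^3 + 46*q^2 - 23*q - 35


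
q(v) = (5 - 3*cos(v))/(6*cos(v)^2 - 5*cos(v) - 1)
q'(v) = (5 - 3*cos(v))*(12*sin(v)*cos(v) - 5*sin(v))/(6*cos(v)^2 - 5*cos(v) - 1)^2 + 3*sin(v)/(6*cos(v)^2 - 5*cos(v) - 1)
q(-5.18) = -1.79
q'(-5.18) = -0.99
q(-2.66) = 0.94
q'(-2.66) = 0.67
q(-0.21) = -13.69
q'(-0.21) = -123.28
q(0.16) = -23.05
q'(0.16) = 278.92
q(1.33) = -2.31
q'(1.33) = -4.17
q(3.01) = 0.81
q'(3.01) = -0.14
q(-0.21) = -13.69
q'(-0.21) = -123.28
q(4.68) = -6.13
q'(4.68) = 43.28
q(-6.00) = -7.87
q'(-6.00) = 50.15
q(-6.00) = -7.87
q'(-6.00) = 50.15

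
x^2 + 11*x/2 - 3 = (x - 1/2)*(x + 6)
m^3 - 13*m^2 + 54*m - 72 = (m - 6)*(m - 4)*(m - 3)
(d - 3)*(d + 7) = d^2 + 4*d - 21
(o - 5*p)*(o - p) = o^2 - 6*o*p + 5*p^2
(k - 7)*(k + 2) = k^2 - 5*k - 14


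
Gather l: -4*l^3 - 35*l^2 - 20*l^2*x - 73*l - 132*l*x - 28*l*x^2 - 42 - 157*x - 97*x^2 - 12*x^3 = -4*l^3 + l^2*(-20*x - 35) + l*(-28*x^2 - 132*x - 73) - 12*x^3 - 97*x^2 - 157*x - 42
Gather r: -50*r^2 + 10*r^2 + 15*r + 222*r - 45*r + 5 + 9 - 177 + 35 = -40*r^2 + 192*r - 128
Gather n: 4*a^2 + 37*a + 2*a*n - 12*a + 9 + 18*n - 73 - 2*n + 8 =4*a^2 + 25*a + n*(2*a + 16) - 56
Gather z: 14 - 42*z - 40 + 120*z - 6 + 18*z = 96*z - 32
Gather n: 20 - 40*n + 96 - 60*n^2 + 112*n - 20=-60*n^2 + 72*n + 96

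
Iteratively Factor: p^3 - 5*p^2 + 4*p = (p)*(p^2 - 5*p + 4) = p*(p - 4)*(p - 1)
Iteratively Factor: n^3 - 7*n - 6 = (n - 3)*(n^2 + 3*n + 2) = (n - 3)*(n + 1)*(n + 2)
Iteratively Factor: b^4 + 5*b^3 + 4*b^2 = (b + 4)*(b^3 + b^2) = b*(b + 4)*(b^2 + b) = b*(b + 1)*(b + 4)*(b)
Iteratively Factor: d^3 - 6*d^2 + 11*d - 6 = (d - 3)*(d^2 - 3*d + 2) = (d - 3)*(d - 1)*(d - 2)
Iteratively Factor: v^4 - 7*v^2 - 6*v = (v)*(v^3 - 7*v - 6) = v*(v + 2)*(v^2 - 2*v - 3) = v*(v + 1)*(v + 2)*(v - 3)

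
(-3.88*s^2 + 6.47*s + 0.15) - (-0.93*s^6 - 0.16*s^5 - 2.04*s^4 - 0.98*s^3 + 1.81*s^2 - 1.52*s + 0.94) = 0.93*s^6 + 0.16*s^5 + 2.04*s^4 + 0.98*s^3 - 5.69*s^2 + 7.99*s - 0.79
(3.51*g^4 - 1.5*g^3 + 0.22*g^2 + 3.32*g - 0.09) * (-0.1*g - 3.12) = -0.351*g^5 - 10.8012*g^4 + 4.658*g^3 - 1.0184*g^2 - 10.3494*g + 0.2808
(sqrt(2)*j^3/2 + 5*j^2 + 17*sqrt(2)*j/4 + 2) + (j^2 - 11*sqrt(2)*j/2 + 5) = sqrt(2)*j^3/2 + 6*j^2 - 5*sqrt(2)*j/4 + 7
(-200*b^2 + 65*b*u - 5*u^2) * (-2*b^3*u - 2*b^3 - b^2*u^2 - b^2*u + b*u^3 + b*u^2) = 400*b^5*u + 400*b^5 + 70*b^4*u^2 + 70*b^4*u - 255*b^3*u^3 - 255*b^3*u^2 + 70*b^2*u^4 + 70*b^2*u^3 - 5*b*u^5 - 5*b*u^4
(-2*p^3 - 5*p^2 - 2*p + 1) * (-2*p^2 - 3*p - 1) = 4*p^5 + 16*p^4 + 21*p^3 + 9*p^2 - p - 1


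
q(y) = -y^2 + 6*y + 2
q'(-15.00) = 36.00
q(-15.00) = -313.00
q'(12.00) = -18.00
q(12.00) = -70.00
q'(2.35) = 1.30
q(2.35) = 10.58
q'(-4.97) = 15.94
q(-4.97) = -52.52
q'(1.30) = 3.40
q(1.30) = 8.11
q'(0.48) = 5.04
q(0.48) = 4.65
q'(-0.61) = 7.22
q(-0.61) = -2.03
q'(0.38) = 5.24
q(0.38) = 4.14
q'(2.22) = 1.56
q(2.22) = 10.39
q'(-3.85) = 13.70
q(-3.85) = -35.92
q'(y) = 6 - 2*y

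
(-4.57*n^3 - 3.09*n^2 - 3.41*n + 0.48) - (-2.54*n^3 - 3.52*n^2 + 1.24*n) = -2.03*n^3 + 0.43*n^2 - 4.65*n + 0.48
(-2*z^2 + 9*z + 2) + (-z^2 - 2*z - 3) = -3*z^2 + 7*z - 1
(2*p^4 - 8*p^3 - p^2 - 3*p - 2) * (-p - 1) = -2*p^5 + 6*p^4 + 9*p^3 + 4*p^2 + 5*p + 2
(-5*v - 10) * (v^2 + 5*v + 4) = -5*v^3 - 35*v^2 - 70*v - 40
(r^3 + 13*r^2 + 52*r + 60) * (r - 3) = r^4 + 10*r^3 + 13*r^2 - 96*r - 180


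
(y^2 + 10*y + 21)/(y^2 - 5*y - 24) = (y + 7)/(y - 8)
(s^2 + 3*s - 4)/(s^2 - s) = (s + 4)/s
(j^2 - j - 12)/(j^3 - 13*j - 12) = 1/(j + 1)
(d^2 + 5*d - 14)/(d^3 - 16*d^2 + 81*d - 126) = (d^2 + 5*d - 14)/(d^3 - 16*d^2 + 81*d - 126)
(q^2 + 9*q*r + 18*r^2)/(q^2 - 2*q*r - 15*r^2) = (q + 6*r)/(q - 5*r)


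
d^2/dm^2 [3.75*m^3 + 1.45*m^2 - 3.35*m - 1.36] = 22.5*m + 2.9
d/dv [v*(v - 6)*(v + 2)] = 3*v^2 - 8*v - 12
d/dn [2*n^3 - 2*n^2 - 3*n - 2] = 6*n^2 - 4*n - 3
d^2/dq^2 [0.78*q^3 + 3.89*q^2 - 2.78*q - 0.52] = 4.68*q + 7.78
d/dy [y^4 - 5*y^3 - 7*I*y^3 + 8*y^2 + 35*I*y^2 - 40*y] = 4*y^3 + y^2*(-15 - 21*I) + y*(16 + 70*I) - 40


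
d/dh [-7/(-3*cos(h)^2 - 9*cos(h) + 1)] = 21*(2*cos(h) + 3)*sin(h)/(3*cos(h)^2 + 9*cos(h) - 1)^2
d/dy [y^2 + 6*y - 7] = 2*y + 6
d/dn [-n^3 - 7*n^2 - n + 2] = -3*n^2 - 14*n - 1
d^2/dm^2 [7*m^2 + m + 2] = 14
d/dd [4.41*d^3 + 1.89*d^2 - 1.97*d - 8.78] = 13.23*d^2 + 3.78*d - 1.97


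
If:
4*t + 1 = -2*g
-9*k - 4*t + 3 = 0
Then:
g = -2*t - 1/2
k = 1/3 - 4*t/9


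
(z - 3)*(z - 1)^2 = z^3 - 5*z^2 + 7*z - 3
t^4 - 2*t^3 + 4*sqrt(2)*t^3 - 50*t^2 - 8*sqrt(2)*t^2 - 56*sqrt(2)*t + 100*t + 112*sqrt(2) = (t - 2)*(t - 4*sqrt(2))*(t + sqrt(2))*(t + 7*sqrt(2))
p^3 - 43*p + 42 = (p - 6)*(p - 1)*(p + 7)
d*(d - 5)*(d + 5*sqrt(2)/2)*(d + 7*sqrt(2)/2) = d^4 - 5*d^3 + 6*sqrt(2)*d^3 - 30*sqrt(2)*d^2 + 35*d^2/2 - 175*d/2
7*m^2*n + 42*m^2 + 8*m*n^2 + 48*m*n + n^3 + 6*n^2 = (m + n)*(7*m + n)*(n + 6)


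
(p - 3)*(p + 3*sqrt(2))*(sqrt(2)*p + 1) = sqrt(2)*p^3 - 3*sqrt(2)*p^2 + 7*p^2 - 21*p + 3*sqrt(2)*p - 9*sqrt(2)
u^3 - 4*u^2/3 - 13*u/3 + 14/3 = (u - 7/3)*(u - 1)*(u + 2)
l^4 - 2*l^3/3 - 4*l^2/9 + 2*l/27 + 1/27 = (l - 1)*(l - 1/3)*(l + 1/3)^2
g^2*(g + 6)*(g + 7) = g^4 + 13*g^3 + 42*g^2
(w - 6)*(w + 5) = w^2 - w - 30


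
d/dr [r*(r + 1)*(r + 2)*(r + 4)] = 4*r^3 + 21*r^2 + 28*r + 8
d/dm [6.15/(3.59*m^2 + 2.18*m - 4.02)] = (-44.157*m - 13.407)/(3.59*m^2 + 2.18*m - 4.02)^2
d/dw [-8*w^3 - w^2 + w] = -24*w^2 - 2*w + 1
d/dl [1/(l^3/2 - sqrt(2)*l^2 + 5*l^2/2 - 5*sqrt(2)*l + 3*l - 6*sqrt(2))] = 2*(-3*l^2 - 10*l + 4*sqrt(2)*l - 6 + 10*sqrt(2))/(l^3 - 2*sqrt(2)*l^2 + 5*l^2 - 10*sqrt(2)*l + 6*l - 12*sqrt(2))^2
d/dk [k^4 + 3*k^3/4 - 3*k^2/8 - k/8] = 4*k^3 + 9*k^2/4 - 3*k/4 - 1/8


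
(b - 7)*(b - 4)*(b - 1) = b^3 - 12*b^2 + 39*b - 28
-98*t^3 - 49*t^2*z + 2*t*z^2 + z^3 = (-7*t + z)*(2*t + z)*(7*t + z)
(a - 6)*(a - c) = a^2 - a*c - 6*a + 6*c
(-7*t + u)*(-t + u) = 7*t^2 - 8*t*u + u^2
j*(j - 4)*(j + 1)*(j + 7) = j^4 + 4*j^3 - 25*j^2 - 28*j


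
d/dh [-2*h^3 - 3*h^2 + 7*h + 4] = -6*h^2 - 6*h + 7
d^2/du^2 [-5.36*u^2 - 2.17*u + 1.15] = -10.7200000000000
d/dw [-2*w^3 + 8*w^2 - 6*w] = -6*w^2 + 16*w - 6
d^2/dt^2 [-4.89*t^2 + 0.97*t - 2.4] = -9.78000000000000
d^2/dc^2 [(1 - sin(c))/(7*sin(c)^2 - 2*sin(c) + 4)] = (49*sin(c)^5 - 182*sin(c)^4 - 224*sin(c)^3 + 410*sin(c)^2 + 92*sin(c) - 64)/(7*sin(c)^2 - 2*sin(c) + 4)^3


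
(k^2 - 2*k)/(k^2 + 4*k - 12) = k/(k + 6)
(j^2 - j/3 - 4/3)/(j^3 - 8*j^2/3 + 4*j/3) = (3*j^2 - j - 4)/(j*(3*j^2 - 8*j + 4))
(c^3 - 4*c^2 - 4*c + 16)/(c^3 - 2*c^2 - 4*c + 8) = (c - 4)/(c - 2)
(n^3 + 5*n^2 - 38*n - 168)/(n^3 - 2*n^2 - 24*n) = (n + 7)/n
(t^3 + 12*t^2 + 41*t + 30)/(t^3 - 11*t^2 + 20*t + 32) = (t^2 + 11*t + 30)/(t^2 - 12*t + 32)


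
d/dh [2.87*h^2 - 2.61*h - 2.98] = 5.74*h - 2.61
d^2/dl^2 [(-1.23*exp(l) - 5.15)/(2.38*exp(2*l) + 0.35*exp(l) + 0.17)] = (-6.96721199999999*exp(4*l) - 115.66205*exp(3*l) - 9.883902*exp(2*l) + 7.77707*exp(l) + 0.270878)*exp(l)/(13.481272*exp(6*l) + 5.94762*exp(5*l) + 3.763494*exp(4*l) + 0.892535*exp(3*l) + 0.268821*exp(2*l) + 0.030345*exp(l) + 0.004913)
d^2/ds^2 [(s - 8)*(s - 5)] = 2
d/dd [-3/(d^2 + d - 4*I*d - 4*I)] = 3*(2*d + 1 - 4*I)/(d^2 + d - 4*I*d - 4*I)^2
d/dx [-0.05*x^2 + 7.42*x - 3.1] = 7.42 - 0.1*x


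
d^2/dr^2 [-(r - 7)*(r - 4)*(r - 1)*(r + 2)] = -12*r^2 + 60*r - 30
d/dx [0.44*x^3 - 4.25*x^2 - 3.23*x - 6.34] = 1.32*x^2 - 8.5*x - 3.23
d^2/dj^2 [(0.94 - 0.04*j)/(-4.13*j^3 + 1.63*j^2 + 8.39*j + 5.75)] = (4.093656*j^5 - 194.017488*j^4 + 104.232384*j^3 + 191.843832*j^2 - 213.316248*j - 118.576248)/(70.444997*j^9 - 83.408241*j^8 - 396.403182*j^7 + 40.321574*j^6 + 1037.534496*j^5 + 805.400256*j^4 - 652.756994*j^3 - 1375.93935*j^2 - 832.183125*j - 190.109375)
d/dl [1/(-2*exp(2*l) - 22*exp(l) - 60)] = (exp(l) + 11/2)*exp(l)/(exp(2*l) + 11*exp(l) + 30)^2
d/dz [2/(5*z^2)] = -4/(5*z^3)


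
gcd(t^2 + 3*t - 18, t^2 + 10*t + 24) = t + 6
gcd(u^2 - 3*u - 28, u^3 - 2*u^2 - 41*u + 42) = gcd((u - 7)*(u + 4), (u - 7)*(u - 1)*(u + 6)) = u - 7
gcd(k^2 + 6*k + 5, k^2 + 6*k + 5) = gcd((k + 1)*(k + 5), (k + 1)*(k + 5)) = k^2 + 6*k + 5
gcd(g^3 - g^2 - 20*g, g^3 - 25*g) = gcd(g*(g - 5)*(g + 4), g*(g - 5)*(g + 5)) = g^2 - 5*g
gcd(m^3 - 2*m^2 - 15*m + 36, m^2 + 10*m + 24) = m + 4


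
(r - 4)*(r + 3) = r^2 - r - 12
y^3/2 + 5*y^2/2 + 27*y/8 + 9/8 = (y/2 + 1/4)*(y + 3/2)*(y + 3)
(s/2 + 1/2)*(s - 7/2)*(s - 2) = s^3/2 - 9*s^2/4 + 3*s/4 + 7/2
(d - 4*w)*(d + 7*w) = d^2 + 3*d*w - 28*w^2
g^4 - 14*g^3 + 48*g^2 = g^2*(g - 8)*(g - 6)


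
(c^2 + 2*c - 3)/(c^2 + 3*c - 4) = (c + 3)/(c + 4)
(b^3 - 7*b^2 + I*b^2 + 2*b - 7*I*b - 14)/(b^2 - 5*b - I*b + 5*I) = (b^2 + b*(-7 + 2*I) - 14*I)/(b - 5)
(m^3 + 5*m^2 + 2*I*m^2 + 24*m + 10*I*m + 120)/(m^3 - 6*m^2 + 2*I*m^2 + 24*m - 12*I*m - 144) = (m + 5)/(m - 6)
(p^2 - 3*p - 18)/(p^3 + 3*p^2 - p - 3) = (p - 6)/(p^2 - 1)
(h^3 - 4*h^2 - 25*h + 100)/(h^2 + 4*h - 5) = (h^2 - 9*h + 20)/(h - 1)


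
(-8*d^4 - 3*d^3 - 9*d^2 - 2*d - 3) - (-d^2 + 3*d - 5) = -8*d^4 - 3*d^3 - 8*d^2 - 5*d + 2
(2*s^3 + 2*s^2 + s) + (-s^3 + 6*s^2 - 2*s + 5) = s^3 + 8*s^2 - s + 5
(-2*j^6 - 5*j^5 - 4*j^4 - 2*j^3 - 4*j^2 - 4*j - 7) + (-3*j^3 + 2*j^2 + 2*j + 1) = -2*j^6 - 5*j^5 - 4*j^4 - 5*j^3 - 2*j^2 - 2*j - 6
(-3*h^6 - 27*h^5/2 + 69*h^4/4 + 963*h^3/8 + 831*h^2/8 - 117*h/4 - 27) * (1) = -3*h^6 - 27*h^5/2 + 69*h^4/4 + 963*h^3/8 + 831*h^2/8 - 117*h/4 - 27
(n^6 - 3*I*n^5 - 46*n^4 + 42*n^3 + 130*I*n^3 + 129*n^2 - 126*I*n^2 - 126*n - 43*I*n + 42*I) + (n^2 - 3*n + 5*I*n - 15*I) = n^6 - 3*I*n^5 - 46*n^4 + 42*n^3 + 130*I*n^3 + 130*n^2 - 126*I*n^2 - 129*n - 38*I*n + 27*I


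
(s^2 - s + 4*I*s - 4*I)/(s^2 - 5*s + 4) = (s + 4*I)/(s - 4)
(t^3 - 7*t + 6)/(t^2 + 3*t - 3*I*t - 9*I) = (t^2 - 3*t + 2)/(t - 3*I)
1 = 1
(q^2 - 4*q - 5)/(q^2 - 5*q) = (q + 1)/q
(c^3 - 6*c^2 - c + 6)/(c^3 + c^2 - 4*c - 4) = (c^2 - 7*c + 6)/(c^2 - 4)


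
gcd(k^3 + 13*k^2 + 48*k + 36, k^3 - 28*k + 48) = k + 6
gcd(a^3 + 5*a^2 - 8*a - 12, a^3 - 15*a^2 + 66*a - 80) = a - 2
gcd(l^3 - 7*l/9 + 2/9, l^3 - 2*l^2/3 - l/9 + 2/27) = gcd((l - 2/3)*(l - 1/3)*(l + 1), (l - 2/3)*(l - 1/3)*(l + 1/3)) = l^2 - l + 2/9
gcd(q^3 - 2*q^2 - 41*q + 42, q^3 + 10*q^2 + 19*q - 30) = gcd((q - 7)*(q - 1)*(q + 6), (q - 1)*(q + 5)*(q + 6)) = q^2 + 5*q - 6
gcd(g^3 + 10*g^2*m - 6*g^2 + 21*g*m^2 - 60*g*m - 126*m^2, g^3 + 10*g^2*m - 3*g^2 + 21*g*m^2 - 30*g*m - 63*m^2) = g^2 + 10*g*m + 21*m^2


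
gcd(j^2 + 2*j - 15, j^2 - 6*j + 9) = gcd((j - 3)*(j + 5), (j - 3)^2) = j - 3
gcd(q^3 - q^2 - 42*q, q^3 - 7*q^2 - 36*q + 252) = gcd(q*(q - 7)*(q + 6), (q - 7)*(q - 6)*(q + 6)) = q^2 - q - 42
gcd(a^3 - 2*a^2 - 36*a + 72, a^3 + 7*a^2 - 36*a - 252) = a^2 - 36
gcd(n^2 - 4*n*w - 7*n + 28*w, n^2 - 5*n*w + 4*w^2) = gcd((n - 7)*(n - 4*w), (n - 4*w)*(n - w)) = -n + 4*w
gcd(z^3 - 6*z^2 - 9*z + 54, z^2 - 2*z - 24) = z - 6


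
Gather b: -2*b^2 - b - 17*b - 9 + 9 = -2*b^2 - 18*b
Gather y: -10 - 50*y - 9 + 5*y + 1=-45*y - 18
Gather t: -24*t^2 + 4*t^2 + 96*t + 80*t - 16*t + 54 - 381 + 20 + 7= -20*t^2 + 160*t - 300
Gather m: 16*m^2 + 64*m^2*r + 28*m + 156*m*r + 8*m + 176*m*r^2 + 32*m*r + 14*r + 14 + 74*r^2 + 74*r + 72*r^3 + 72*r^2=m^2*(64*r + 16) + m*(176*r^2 + 188*r + 36) + 72*r^3 + 146*r^2 + 88*r + 14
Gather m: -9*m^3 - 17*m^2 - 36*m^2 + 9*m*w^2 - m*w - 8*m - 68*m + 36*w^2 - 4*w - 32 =-9*m^3 - 53*m^2 + m*(9*w^2 - w - 76) + 36*w^2 - 4*w - 32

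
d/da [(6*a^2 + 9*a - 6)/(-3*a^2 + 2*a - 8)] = 3*(13*a^2 - 44*a - 20)/(9*a^4 - 12*a^3 + 52*a^2 - 32*a + 64)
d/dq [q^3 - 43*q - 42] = 3*q^2 - 43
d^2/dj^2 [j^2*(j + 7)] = 6*j + 14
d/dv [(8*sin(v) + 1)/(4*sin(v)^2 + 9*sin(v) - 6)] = (-8*sin(v) + 16*cos(2*v) - 73)*cos(v)/(4*sin(v)^2 + 9*sin(v) - 6)^2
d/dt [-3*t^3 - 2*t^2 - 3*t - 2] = -9*t^2 - 4*t - 3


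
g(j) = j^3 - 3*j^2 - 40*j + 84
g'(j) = 3*j^2 - 6*j - 40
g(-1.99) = 143.84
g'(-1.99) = -16.18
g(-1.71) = 138.63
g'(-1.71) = -20.97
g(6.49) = -28.60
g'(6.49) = 47.42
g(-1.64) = 137.12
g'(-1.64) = -22.09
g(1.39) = 25.29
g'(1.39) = -42.54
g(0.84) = 48.88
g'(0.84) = -42.92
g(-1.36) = 130.34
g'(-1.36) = -26.29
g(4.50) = -65.62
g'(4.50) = -6.25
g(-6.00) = 0.00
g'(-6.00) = 104.00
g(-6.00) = 0.00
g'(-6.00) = 104.00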